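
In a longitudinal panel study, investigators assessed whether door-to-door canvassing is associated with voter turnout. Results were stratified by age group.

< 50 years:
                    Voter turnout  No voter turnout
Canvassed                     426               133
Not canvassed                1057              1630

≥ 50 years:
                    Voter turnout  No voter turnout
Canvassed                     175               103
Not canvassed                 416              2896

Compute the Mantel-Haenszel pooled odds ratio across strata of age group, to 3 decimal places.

OR_MH = Σ(aᵢdᵢ/nᵢ) / Σ(bᵢcᵢ/nᵢ), where nᵢ is the stratum total.
Stratum 1 (< 50 years): n = 3246; a·d/n = 426·1630/3246 = 213.9187; b·c/n = 133·1057/3246 = 43.3090
Stratum 2 (≥ 50 years): n = 3590; a·d/n = 175·2896/3590 = 141.1699; b·c/n = 103·416/3590 = 11.9354
OR_MH = (213.9187 + 141.1699) / (43.3090 + 11.9354) = 355.0886 / 55.2444 = 6.42760

6.428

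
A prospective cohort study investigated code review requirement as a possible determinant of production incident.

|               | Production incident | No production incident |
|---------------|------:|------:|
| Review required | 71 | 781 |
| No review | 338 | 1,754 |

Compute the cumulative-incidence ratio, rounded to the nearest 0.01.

0.52

Cells: a = 71, b = 781, c = 338, d = 1754.
Risk in exposed = 71/852 = 0.08333; risk in unexposed = 338/2092 = 0.16157.
RR = 0.08333 / 0.16157 = 0.51578
The risk is 48% lower among the exposed than among the unexposed.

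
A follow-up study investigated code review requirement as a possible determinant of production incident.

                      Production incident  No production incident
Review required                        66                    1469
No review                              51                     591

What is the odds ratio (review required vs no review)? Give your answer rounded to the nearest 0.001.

Cells: a = 66, b = 1469, c = 51, d = 591.
OR = (a·d)/(b·c) = (66 × 591) / (1469 × 51) = 39006 / 74919 = 0.52064
Exposure is associated with lower odds of production incident (OR = 0.52 < 1).

0.521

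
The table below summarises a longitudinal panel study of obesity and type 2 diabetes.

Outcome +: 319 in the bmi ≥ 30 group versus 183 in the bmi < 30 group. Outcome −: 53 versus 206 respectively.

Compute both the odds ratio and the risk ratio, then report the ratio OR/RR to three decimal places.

From the description: a = 319, b = 53, c = 183, d = 206.
OR = (319·206)/(53·183) = 65714/9699 = 6.77534
Risk in exposed = 319/372 = 0.85753; risk in unexposed = 183/389 = 0.47044; RR = 1.82283
OR/RR = 6.77534 / 1.82283 = 3.71693
The outcome is not rare, so the OR lies further from 1 than the RR.

3.717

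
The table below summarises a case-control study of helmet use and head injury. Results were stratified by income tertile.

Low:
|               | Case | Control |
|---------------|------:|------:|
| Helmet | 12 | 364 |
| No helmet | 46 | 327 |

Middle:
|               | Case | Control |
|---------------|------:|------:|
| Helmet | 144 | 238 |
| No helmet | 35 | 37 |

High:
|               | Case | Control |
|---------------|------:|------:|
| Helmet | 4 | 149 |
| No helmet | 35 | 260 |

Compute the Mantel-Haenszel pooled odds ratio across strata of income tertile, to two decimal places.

0.37

OR_MH = Σ(aᵢdᵢ/nᵢ) / Σ(bᵢcᵢ/nᵢ), where nᵢ is the stratum total.
Stratum 1 (Low): n = 749; a·d/n = 12·327/749 = 5.2390; b·c/n = 364·46/749 = 22.3551
Stratum 2 (Middle): n = 454; a·d/n = 144·37/454 = 11.7357; b·c/n = 238·35/454 = 18.3480
Stratum 3 (High): n = 448; a·d/n = 4·260/448 = 2.3214; b·c/n = 149·35/448 = 11.6406
OR_MH = (5.2390 + 11.7357 + 2.3214) / (22.3551 + 18.3480 + 11.6406) = 19.2961 / 52.3438 = 0.36864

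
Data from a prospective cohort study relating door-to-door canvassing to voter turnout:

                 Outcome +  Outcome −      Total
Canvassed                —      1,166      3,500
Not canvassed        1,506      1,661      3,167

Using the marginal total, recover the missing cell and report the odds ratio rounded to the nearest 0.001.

The missing cell is in the exposed row: 3500 − 1166 = 2334.
So a = 2334, b = 1166, c = 1506, d = 1661.
OR = (a·d)/(b·c) = (2334 × 1661) / (1166 × 1506) = 3876774 / 1755996 = 2.20774

2.208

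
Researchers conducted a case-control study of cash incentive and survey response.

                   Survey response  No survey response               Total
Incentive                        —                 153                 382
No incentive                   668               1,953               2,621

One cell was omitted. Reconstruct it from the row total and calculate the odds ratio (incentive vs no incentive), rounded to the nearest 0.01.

The missing cell is in the exposed row: 382 − 153 = 229.
So a = 229, b = 153, c = 668, d = 1953.
OR = (a·d)/(b·c) = (229 × 1953) / (153 × 668) = 447237 / 102204 = 4.37592

4.38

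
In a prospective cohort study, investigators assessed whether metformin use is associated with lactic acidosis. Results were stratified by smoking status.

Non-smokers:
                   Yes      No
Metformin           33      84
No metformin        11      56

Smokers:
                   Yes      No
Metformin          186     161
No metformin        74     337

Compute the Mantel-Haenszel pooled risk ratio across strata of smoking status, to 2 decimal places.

2.76

RR_MH = Σ(aᵢ·n₀ᵢ/nᵢ) / Σ(cᵢ·n₁ᵢ/nᵢ), with n₁ᵢ = aᵢ+bᵢ (exposed), n₀ᵢ = cᵢ+dᵢ (unexposed), nᵢ = n₁ᵢ+n₀ᵢ.
Stratum 1 (Non-smokers): n₁ = 117, n₀ = 67, n = 184; a·n₀/n = 33·67/184 = 12.0163; c·n₁/n = 11·117/184 = 6.9946
Stratum 2 (Smokers): n₁ = 347, n₀ = 411, n = 758; a·n₀/n = 186·411/758 = 100.8522; c·n₁/n = 74·347/758 = 33.8760
RR_MH = (12.0163 + 100.8522) / (6.9946 + 33.8760) = 112.8685 / 40.8706 = 2.76161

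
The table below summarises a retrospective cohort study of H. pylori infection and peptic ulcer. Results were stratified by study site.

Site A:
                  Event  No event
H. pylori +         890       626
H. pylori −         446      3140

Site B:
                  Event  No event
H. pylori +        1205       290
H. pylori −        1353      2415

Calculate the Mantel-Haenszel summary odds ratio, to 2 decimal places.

OR_MH = Σ(aᵢdᵢ/nᵢ) / Σ(bᵢcᵢ/nᵢ), where nᵢ is the stratum total.
Stratum 1 (Site A): n = 5102; a·d/n = 890·3140/5102 = 547.7460; b·c/n = 626·446/5102 = 54.7229
Stratum 2 (Site B): n = 5263; a·d/n = 1205·2415/5263 = 552.9308; b·c/n = 290·1353/5263 = 74.5525
OR_MH = (547.7460 + 552.9308) / (54.7229 + 74.5525) = 1100.6768 / 129.2754 = 8.51420

8.51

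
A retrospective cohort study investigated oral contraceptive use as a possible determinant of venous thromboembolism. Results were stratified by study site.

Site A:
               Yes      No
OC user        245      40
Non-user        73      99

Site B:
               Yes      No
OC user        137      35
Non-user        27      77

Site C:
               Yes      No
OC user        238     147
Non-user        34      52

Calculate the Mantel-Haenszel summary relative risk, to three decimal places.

RR_MH = Σ(aᵢ·n₀ᵢ/nᵢ) / Σ(cᵢ·n₁ᵢ/nᵢ), with n₁ᵢ = aᵢ+bᵢ (exposed), n₀ᵢ = cᵢ+dᵢ (unexposed), nᵢ = n₁ᵢ+n₀ᵢ.
Stratum 1 (Site A): n₁ = 285, n₀ = 172, n = 457; a·n₀/n = 245·172/457 = 92.2101; c·n₁/n = 73·285/457 = 45.5252
Stratum 2 (Site B): n₁ = 172, n₀ = 104, n = 276; a·n₀/n = 137·104/276 = 51.6232; c·n₁/n = 27·172/276 = 16.8261
Stratum 3 (Site C): n₁ = 385, n₀ = 86, n = 471; a·n₀/n = 238·86/471 = 43.4565; c·n₁/n = 34·385/471 = 27.7919
RR_MH = (92.2101 + 51.6232 + 43.4565) / (45.5252 + 16.8261 + 27.7919) = 187.2897 / 90.1432 = 2.07769

2.078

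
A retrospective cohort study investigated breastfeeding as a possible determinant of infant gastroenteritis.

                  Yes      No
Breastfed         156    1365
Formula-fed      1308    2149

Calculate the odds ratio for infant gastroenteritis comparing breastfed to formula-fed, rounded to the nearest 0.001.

Cells: a = 156, b = 1365, c = 1308, d = 2149.
OR = (a·d)/(b·c) = (156 × 2149) / (1365 × 1308) = 335244 / 1785420 = 0.18777
Exposure is associated with lower odds of infant gastroenteritis (OR = 0.19 < 1).

0.188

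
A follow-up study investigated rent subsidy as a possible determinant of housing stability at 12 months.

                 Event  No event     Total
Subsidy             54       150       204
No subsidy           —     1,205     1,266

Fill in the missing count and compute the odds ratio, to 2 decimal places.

The missing cell is in the unexposed row: 1266 − 1205 = 61.
So a = 54, b = 150, c = 61, d = 1205.
OR = (a·d)/(b·c) = (54 × 1205) / (150 × 61) = 65070 / 9150 = 7.11148

7.11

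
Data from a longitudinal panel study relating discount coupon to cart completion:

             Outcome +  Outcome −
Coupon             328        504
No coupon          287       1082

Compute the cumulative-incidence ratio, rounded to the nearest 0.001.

1.880

Cells: a = 328, b = 504, c = 287, d = 1082.
Risk in exposed = 328/832 = 0.39423; risk in unexposed = 287/1369 = 0.20964.
RR = 0.39423 / 0.20964 = 1.88049
The risk among the exposed is 1.88 times that among the unexposed.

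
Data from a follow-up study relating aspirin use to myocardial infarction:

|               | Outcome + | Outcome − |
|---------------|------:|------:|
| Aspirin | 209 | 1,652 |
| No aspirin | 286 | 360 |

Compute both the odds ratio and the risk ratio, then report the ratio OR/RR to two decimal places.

Cells: a = 209, b = 1652, c = 286, d = 360.
OR = (209·360)/(1652·286) = 75240/472472 = 0.15925
Risk in exposed = 209/1861 = 0.11231; risk in unexposed = 286/646 = 0.44272; RR = 0.25367
OR/RR = 0.15925 / 0.25367 = 0.62778
The outcome is not rare, so the OR lies further from 1 than the RR.

0.63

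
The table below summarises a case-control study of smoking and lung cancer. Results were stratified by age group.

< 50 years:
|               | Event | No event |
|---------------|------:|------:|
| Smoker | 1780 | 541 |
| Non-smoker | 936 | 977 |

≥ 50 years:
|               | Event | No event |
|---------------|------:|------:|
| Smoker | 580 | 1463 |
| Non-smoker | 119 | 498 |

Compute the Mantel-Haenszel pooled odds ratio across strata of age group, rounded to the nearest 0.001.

OR_MH = Σ(aᵢdᵢ/nᵢ) / Σ(bᵢcᵢ/nᵢ), where nᵢ is the stratum total.
Stratum 1 (< 50 years): n = 4234; a·d/n = 1780·977/4234 = 410.7369; b·c/n = 541·936/4234 = 119.5975
Stratum 2 (≥ 50 years): n = 2660; a·d/n = 580·498/2660 = 108.5865; b·c/n = 1463·119/2660 = 65.4500
OR_MH = (410.7369 + 108.5865) / (119.5975 + 65.4500) = 519.3234 / 185.0475 = 2.80643

2.806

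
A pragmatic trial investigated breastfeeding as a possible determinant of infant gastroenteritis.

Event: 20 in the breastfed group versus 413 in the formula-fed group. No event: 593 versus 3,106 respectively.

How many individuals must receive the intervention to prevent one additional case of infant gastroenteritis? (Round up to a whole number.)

Risk in treated group = 20/613 = 0.03263; risk in control = 413/3519 = 0.11736.
Absolute risk reduction = 0.11736 − 0.03263 = 0.08474
NNT = 1 / ARR = 1 / 0.08474 = 11.801 → round up → 12

12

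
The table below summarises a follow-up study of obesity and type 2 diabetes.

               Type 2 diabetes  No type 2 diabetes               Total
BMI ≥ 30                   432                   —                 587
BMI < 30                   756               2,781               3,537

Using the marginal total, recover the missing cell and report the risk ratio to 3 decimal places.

3.443

The missing cell is in the exposed row: 587 − 432 = 155.
So a = 432, b = 155, c = 756, d = 2781.
RR = [a/(a+b)] / [c/(c+d)] = (432/587) / (756/3537) = 0.73595/0.21374 = 3.44317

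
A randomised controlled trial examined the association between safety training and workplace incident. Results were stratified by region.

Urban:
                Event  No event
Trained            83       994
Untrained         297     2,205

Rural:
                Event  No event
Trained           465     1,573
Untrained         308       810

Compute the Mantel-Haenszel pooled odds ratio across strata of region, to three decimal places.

0.722

OR_MH = Σ(aᵢdᵢ/nᵢ) / Σ(bᵢcᵢ/nᵢ), where nᵢ is the stratum total.
Stratum 1 (Urban): n = 3579; a·d/n = 83·2205/3579 = 51.1358; b·c/n = 994·297/3579 = 82.4862
Stratum 2 (Rural): n = 3156; a·d/n = 465·810/3156 = 119.3441; b·c/n = 1573·308/3156 = 153.5120
OR_MH = (51.1358 + 119.3441) / (82.4862 + 153.5120) = 170.4799 / 235.9982 = 0.72238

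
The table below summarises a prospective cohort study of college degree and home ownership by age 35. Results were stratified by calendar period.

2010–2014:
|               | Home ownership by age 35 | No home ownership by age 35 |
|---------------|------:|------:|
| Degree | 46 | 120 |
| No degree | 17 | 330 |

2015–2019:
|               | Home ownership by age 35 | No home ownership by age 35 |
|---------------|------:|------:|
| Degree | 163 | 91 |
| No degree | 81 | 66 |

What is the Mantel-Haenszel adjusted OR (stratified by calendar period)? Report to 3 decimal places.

2.523

OR_MH = Σ(aᵢdᵢ/nᵢ) / Σ(bᵢcᵢ/nᵢ), where nᵢ is the stratum total.
Stratum 1 (2010–2014): n = 513; a·d/n = 46·330/513 = 29.5906; b·c/n = 120·17/513 = 3.9766
Stratum 2 (2015–2019): n = 401; a·d/n = 163·66/401 = 26.8279; b·c/n = 91·81/401 = 18.3815
OR_MH = (29.5906 + 26.8279) / (3.9766 + 18.3815) = 56.4186 / 22.3582 = 2.52340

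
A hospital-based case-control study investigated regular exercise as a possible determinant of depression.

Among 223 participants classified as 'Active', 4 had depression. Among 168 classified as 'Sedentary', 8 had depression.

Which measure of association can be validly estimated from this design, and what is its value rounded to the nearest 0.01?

From the description: a = 4, b = 219, c = 8, d = 160.
This is a hospital-based case-control study: participants were sampled on outcome status, so risks in the source population cannot be estimated directly — relative risk is not valid here. The odds ratio is the appropriate measure.
OR = (a·d)/(b·c) = (4 × 160) / (219 × 8) = 640 / 1752 = 0.36530

0.37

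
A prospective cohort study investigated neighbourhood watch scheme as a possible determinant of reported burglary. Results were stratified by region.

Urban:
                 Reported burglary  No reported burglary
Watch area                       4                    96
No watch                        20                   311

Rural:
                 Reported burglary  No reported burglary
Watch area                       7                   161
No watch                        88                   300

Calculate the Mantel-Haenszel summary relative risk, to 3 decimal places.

0.255

RR_MH = Σ(aᵢ·n₀ᵢ/nᵢ) / Σ(cᵢ·n₁ᵢ/nᵢ), with n₁ᵢ = aᵢ+bᵢ (exposed), n₀ᵢ = cᵢ+dᵢ (unexposed), nᵢ = n₁ᵢ+n₀ᵢ.
Stratum 1 (Urban): n₁ = 100, n₀ = 331, n = 431; a·n₀/n = 4·331/431 = 3.0719; c·n₁/n = 20·100/431 = 4.6404
Stratum 2 (Rural): n₁ = 168, n₀ = 388, n = 556; a·n₀/n = 7·388/556 = 4.8849; c·n₁/n = 88·168/556 = 26.5899
RR_MH = (3.0719 + 4.8849) / (4.6404 + 26.5899) = 7.9568 / 31.2303 = 0.25478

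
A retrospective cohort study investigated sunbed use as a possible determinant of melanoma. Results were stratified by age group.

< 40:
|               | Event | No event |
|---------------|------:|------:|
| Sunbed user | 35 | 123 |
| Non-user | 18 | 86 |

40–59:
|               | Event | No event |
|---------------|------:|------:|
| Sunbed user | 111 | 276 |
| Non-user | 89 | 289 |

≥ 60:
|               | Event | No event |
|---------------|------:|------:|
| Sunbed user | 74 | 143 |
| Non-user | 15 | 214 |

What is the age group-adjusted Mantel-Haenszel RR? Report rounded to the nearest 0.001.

RR_MH = Σ(aᵢ·n₀ᵢ/nᵢ) / Σ(cᵢ·n₁ᵢ/nᵢ), with n₁ᵢ = aᵢ+bᵢ (exposed), n₀ᵢ = cᵢ+dᵢ (unexposed), nᵢ = n₁ᵢ+n₀ᵢ.
Stratum 1 (< 40): n₁ = 158, n₀ = 104, n = 262; a·n₀/n = 35·104/262 = 13.8931; c·n₁/n = 18·158/262 = 10.8550
Stratum 2 (40–59): n₁ = 387, n₀ = 378, n = 765; a·n₀/n = 111·378/765 = 54.8471; c·n₁/n = 89·387/765 = 45.0235
Stratum 3 (≥ 60): n₁ = 217, n₀ = 229, n = 446; a·n₀/n = 74·229/446 = 37.9955; c·n₁/n = 15·217/446 = 7.2982
RR_MH = (13.8931 + 54.8471 + 37.9955) / (10.8550 + 45.0235 + 7.2982) = 106.7357 / 63.1767 = 1.68948

1.689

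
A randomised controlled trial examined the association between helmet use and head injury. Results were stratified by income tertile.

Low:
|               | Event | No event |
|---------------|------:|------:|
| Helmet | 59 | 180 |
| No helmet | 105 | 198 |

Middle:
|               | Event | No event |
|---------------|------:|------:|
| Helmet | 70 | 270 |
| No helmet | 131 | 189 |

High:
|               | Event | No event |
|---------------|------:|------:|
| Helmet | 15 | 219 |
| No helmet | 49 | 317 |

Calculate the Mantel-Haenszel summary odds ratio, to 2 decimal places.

0.47

OR_MH = Σ(aᵢdᵢ/nᵢ) / Σ(bᵢcᵢ/nᵢ), where nᵢ is the stratum total.
Stratum 1 (Low): n = 542; a·d/n = 59·198/542 = 21.5535; b·c/n = 180·105/542 = 34.8708
Stratum 2 (Middle): n = 660; a·d/n = 70·189/660 = 20.0455; b·c/n = 270·131/660 = 53.5909
Stratum 3 (High): n = 600; a·d/n = 15·317/600 = 7.9250; b·c/n = 219·49/600 = 17.8850
OR_MH = (21.5535 + 20.0455 + 7.9250) / (34.8708 + 53.5909 + 17.8850) = 49.5240 / 106.3468 = 0.46568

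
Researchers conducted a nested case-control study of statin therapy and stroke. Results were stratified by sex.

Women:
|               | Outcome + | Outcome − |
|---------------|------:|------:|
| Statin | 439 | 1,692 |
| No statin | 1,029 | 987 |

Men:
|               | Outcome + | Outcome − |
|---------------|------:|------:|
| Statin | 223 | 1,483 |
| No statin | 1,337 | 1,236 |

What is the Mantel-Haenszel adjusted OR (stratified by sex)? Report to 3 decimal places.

0.191

OR_MH = Σ(aᵢdᵢ/nᵢ) / Σ(bᵢcᵢ/nᵢ), where nᵢ is the stratum total.
Stratum 1 (Women): n = 4147; a·d/n = 439·987/4147 = 104.4835; b·c/n = 1692·1029/4147 = 419.8380
Stratum 2 (Men): n = 4279; a·d/n = 223·1236/4279 = 64.4141; b·c/n = 1483·1337/4279 = 463.3725
OR_MH = (104.4835 + 64.4141) / (419.8380 + 463.3725) = 168.8976 / 883.2105 = 0.19123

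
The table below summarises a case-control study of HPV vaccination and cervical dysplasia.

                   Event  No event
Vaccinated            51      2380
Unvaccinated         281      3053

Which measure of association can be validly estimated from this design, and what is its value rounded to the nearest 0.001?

Cells: a = 51, b = 2380, c = 281, d = 3053.
This is a case-control study: participants were sampled on outcome status, so risks in the source population cannot be estimated directly — relative risk is not valid here. The odds ratio is the appropriate measure.
OR = (a·d)/(b·c) = (51 × 3053) / (2380 × 281) = 155703 / 668780 = 0.23282

0.233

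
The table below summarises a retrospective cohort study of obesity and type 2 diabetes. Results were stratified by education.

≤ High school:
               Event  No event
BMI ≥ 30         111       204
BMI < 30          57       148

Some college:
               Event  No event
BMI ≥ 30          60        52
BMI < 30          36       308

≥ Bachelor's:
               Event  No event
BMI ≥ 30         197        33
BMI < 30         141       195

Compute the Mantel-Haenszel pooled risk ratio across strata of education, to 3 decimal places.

RR_MH = Σ(aᵢ·n₀ᵢ/nᵢ) / Σ(cᵢ·n₁ᵢ/nᵢ), with n₁ᵢ = aᵢ+bᵢ (exposed), n₀ᵢ = cᵢ+dᵢ (unexposed), nᵢ = n₁ᵢ+n₀ᵢ.
Stratum 1 (≤ High school): n₁ = 315, n₀ = 205, n = 520; a·n₀/n = 111·205/520 = 43.7596; c·n₁/n = 57·315/520 = 34.5288
Stratum 2 (Some college): n₁ = 112, n₀ = 344, n = 456; a·n₀/n = 60·344/456 = 45.2632; c·n₁/n = 36·112/456 = 8.8421
Stratum 3 (≥ Bachelor's): n₁ = 230, n₀ = 336, n = 566; a·n₀/n = 197·336/566 = 116.9470; c·n₁/n = 141·230/566 = 57.2968
RR_MH = (43.7596 + 45.2632 + 116.9470) / (34.5288 + 8.8421 + 57.2968) = 205.9698 / 100.6678 = 2.04603

2.046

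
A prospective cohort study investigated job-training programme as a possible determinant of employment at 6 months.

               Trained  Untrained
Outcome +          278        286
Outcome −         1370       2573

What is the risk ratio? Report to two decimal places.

1.69

Reading the table with exposure as columns: a = 278 (Trained, case), b = 1370 (Trained, non-case), c = 286 (Untrained, case), d = 2573.
Risk in exposed = 278/1648 = 0.16869; risk in unexposed = 286/2859 = 0.10003.
RR = 0.16869 / 0.10003 = 1.68630
The risk among the exposed is 1.69 times that among the unexposed.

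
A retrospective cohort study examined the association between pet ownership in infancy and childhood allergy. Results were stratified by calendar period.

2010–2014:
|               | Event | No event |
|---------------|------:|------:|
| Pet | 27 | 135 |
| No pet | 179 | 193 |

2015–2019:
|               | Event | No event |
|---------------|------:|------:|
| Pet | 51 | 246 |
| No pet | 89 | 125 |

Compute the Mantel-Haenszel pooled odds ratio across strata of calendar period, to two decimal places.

0.25

OR_MH = Σ(aᵢdᵢ/nᵢ) / Σ(bᵢcᵢ/nᵢ), where nᵢ is the stratum total.
Stratum 1 (2010–2014): n = 534; a·d/n = 27·193/534 = 9.7584; b·c/n = 135·179/534 = 45.2528
Stratum 2 (2015–2019): n = 511; a·d/n = 51·125/511 = 12.4755; b·c/n = 246·89/511 = 42.8454
OR_MH = (9.7584 + 12.4755) / (45.2528 + 42.8454) = 22.2340 / 88.0982 = 0.25238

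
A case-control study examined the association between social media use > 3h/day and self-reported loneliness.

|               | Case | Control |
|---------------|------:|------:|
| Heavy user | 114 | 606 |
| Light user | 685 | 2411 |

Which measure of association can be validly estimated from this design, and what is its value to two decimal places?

Cells: a = 114, b = 606, c = 685, d = 2411.
This is a case-control study: participants were sampled on outcome status, so risks in the source population cannot be estimated directly — relative risk is not valid here. The odds ratio is the appropriate measure.
OR = (a·d)/(b·c) = (114 × 2411) / (606 × 685) = 274854 / 415110 = 0.66212

0.66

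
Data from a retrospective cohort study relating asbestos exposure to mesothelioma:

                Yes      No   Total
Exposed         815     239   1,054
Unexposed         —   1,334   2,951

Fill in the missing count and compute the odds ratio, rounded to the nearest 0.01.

2.81

The missing cell is in the unexposed row: 2951 − 1334 = 1617.
So a = 815, b = 239, c = 1617, d = 1334.
OR = (a·d)/(b·c) = (815 × 1334) / (239 × 1617) = 1087210 / 386463 = 2.81323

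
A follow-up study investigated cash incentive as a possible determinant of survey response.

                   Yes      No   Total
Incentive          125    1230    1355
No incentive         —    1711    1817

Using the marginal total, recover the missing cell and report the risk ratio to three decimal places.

The missing cell is in the unexposed row: 1817 − 1711 = 106.
So a = 125, b = 1230, c = 106, d = 1711.
RR = [a/(a+b)] / [c/(c+d)] = (125/1355) / (106/1817) = 0.09225/0.05834 = 1.58132

1.581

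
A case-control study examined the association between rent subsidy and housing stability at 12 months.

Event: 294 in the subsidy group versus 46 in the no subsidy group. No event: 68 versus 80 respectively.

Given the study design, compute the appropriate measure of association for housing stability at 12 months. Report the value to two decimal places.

7.52

From the description: a = 294, b = 68, c = 46, d = 80.
This is a case-control study: participants were sampled on outcome status, so risks in the source population cannot be estimated directly — relative risk is not valid here. The odds ratio is the appropriate measure.
OR = (a·d)/(b·c) = (294 × 80) / (68 × 46) = 23520 / 3128 = 7.51918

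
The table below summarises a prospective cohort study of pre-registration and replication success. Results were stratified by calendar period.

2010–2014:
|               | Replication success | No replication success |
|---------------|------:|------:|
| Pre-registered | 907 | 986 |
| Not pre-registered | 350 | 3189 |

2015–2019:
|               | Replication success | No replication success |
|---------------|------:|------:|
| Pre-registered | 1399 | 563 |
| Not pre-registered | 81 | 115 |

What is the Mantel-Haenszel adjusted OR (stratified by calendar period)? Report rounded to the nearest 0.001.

7.170

OR_MH = Σ(aᵢdᵢ/nᵢ) / Σ(bᵢcᵢ/nᵢ), where nᵢ is the stratum total.
Stratum 1 (2010–2014): n = 5432; a·d/n = 907·3189/5432 = 532.4785; b·c/n = 986·350/5432 = 63.5309
Stratum 2 (2015–2019): n = 2158; a·d/n = 1399·115/2158 = 74.5528; b·c/n = 563·81/2158 = 21.1321
OR_MH = (532.4785 + 74.5528) / (63.5309 + 21.1321) = 607.0313 / 84.6630 = 7.16997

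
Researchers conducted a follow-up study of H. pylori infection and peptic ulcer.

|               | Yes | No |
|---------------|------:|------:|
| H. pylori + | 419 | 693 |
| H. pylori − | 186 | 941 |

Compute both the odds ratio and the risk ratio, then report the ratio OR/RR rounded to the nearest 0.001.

1.340

Cells: a = 419, b = 693, c = 186, d = 941.
OR = (419·941)/(693·186) = 394279/128898 = 3.05884
Risk in exposed = 419/1112 = 0.37680; risk in unexposed = 186/1127 = 0.16504; RR = 2.28308
OR/RR = 3.05884 / 2.28308 = 1.33979
The outcome is not rare, so the OR lies further from 1 than the RR.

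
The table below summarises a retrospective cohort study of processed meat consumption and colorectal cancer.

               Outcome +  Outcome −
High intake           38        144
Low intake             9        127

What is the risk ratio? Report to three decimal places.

Cells: a = 38, b = 144, c = 9, d = 127.
Risk in exposed = 38/182 = 0.20879; risk in unexposed = 9/136 = 0.06618.
RR = 0.20879 / 0.06618 = 3.15507
The risk among the exposed is 3.16 times that among the unexposed.

3.155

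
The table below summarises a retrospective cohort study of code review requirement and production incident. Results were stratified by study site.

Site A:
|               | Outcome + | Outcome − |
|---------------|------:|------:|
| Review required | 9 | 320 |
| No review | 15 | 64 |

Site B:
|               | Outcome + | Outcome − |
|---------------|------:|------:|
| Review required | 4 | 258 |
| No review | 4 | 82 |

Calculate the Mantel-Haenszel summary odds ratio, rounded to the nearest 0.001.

OR_MH = Σ(aᵢdᵢ/nᵢ) / Σ(bᵢcᵢ/nᵢ), where nᵢ is the stratum total.
Stratum 1 (Site A): n = 408; a·d/n = 9·64/408 = 1.4118; b·c/n = 320·15/408 = 11.7647
Stratum 2 (Site B): n = 348; a·d/n = 4·82/348 = 0.9425; b·c/n = 258·4/348 = 2.9655
OR_MH = (1.4118 + 0.9425) / (11.7647 + 2.9655) = 2.3543 / 14.7302 = 0.15983

0.160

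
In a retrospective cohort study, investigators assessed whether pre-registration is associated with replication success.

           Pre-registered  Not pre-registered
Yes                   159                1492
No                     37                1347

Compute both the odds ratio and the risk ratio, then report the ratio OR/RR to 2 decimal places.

2.51

Reading the table with exposure as columns: a = 159 (Pre-registered, case), b = 37 (Pre-registered, non-case), c = 1492 (Not pre-registered, case), d = 1347.
OR = (159·1347)/(37·1492) = 214173/55204 = 3.87966
Risk in exposed = 159/196 = 0.81122; risk in unexposed = 1492/2839 = 0.52554; RR = 1.54361
OR/RR = 3.87966 / 1.54361 = 2.51337
The outcome is not rare, so the OR lies further from 1 than the RR.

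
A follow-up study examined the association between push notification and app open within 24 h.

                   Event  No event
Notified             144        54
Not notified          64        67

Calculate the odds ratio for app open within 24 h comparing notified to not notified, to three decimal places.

Cells: a = 144, b = 54, c = 64, d = 67.
OR = (a·d)/(b·c) = (144 × 67) / (54 × 64) = 9648 / 3456 = 2.79167
The odds of app open within 24 h are about 2.79 times as high in the notified group.

2.792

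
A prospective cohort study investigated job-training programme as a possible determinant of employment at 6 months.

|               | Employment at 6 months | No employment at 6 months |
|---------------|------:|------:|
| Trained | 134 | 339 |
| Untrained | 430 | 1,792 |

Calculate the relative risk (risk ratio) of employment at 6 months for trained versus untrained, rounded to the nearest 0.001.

Cells: a = 134, b = 339, c = 430, d = 1792.
Risk in exposed = 134/473 = 0.28330; risk in unexposed = 430/2222 = 0.19352.
RR = 0.28330 / 0.19352 = 1.46393
The risk among the exposed is 1.46 times that among the unexposed.

1.464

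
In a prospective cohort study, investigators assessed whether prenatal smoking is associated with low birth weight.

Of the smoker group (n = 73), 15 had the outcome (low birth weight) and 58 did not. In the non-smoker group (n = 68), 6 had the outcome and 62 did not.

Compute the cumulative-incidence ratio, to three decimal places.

2.329

From the description: a = 15, b = 58, c = 6, d = 62.
Risk in exposed = 15/73 = 0.20548; risk in unexposed = 6/68 = 0.08824.
RR = 0.20548 / 0.08824 = 2.32877
The risk among the exposed is 2.33 times that among the unexposed.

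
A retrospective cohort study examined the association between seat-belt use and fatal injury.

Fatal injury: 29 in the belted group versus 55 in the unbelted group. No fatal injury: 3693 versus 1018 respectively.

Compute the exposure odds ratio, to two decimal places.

From the description: a = 29, b = 3693, c = 55, d = 1018.
OR = (a·d)/(b·c) = (29 × 1018) / (3693 × 55) = 29522 / 203115 = 0.14535
Exposure is associated with lower odds of fatal injury (OR = 0.15 < 1).

0.15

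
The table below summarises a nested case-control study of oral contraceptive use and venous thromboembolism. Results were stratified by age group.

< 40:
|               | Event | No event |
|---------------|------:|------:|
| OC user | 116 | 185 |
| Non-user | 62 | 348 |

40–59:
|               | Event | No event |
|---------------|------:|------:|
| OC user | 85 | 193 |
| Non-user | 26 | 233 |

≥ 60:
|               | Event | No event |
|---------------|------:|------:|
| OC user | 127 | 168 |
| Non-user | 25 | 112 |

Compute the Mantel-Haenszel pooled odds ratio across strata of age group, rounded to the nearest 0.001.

OR_MH = Σ(aᵢdᵢ/nᵢ) / Σ(bᵢcᵢ/nᵢ), where nᵢ is the stratum total.
Stratum 1 (< 40): n = 711; a·d/n = 116·348/711 = 56.7764; b·c/n = 185·62/711 = 16.1322
Stratum 2 (40–59): n = 537; a·d/n = 85·233/537 = 36.8808; b·c/n = 193·26/537 = 9.3445
Stratum 3 (≥ 60): n = 432; a·d/n = 127·112/432 = 32.9259; b·c/n = 168·25/432 = 9.7222
OR_MH = (56.7764 + 36.8808 + 32.9259) / (16.1322 + 9.3445 + 9.7222) = 126.5831 / 35.1989 = 3.59622

3.596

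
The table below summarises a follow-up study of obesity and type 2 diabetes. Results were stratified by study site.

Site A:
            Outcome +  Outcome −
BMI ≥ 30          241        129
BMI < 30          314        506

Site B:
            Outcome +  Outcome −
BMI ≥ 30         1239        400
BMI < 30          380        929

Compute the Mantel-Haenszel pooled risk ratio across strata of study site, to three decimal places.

RR_MH = Σ(aᵢ·n₀ᵢ/nᵢ) / Σ(cᵢ·n₁ᵢ/nᵢ), with n₁ᵢ = aᵢ+bᵢ (exposed), n₀ᵢ = cᵢ+dᵢ (unexposed), nᵢ = n₁ᵢ+n₀ᵢ.
Stratum 1 (Site A): n₁ = 370, n₀ = 820, n = 1190; a·n₀/n = 241·820/1190 = 166.0672; c·n₁/n = 314·370/1190 = 97.6303
Stratum 2 (Site B): n₁ = 1639, n₀ = 1309, n = 2948; a·n₀/n = 1239·1309/2948 = 550.1530; c·n₁/n = 380·1639/2948 = 211.2687
RR_MH = (166.0672 + 550.1530) / (97.6303 + 211.2687) = 716.2202 / 308.8989 = 2.31862

2.319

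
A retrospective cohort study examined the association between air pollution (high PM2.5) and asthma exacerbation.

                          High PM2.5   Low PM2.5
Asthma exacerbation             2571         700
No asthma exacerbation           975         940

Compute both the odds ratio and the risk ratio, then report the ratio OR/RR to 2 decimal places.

Reading the table with exposure as columns: a = 2571 (High PM2.5, case), b = 975 (High PM2.5, non-case), c = 700 (Low PM2.5, case), d = 940.
OR = (2571·940)/(975·700) = 2416740/682500 = 3.54101
Risk in exposed = 2571/3546 = 0.72504; risk in unexposed = 700/1640 = 0.42683; RR = 1.69867
OR/RR = 3.54101 / 1.69867 = 2.08458
The outcome is not rare, so the OR lies further from 1 than the RR.

2.08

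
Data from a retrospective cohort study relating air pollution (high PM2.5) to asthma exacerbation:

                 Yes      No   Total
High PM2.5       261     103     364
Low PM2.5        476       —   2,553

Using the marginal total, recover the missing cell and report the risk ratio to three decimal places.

The missing cell is in the unexposed row: 2553 − 476 = 2077.
So a = 261, b = 103, c = 476, d = 2077.
RR = [a/(a+b)] / [c/(c+d)] = (261/364) / (476/2553) = 0.71703/0.18645 = 3.84577

3.846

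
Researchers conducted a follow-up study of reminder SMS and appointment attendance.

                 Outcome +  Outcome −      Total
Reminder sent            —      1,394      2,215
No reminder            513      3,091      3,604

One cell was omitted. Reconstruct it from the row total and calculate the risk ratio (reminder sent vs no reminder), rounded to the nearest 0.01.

The missing cell is in the exposed row: 2215 − 1394 = 821.
So a = 821, b = 1394, c = 513, d = 3091.
RR = [a/(a+b)] / [c/(c+d)] = (821/2215) / (513/3604) = 0.37065/0.14234 = 2.60398

2.60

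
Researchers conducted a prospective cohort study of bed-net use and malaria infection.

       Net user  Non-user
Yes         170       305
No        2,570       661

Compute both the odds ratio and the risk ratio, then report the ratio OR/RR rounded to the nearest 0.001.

0.730

Reading the table with exposure as columns: a = 170 (Net user, case), b = 2570 (Net user, non-case), c = 305 (Non-user, case), d = 661.
OR = (170·661)/(2570·305) = 112370/783850 = 0.14336
Risk in exposed = 170/2740 = 0.06204; risk in unexposed = 305/966 = 0.31573; RR = 0.19651
OR/RR = 0.14336 / 0.19651 = 0.72953
The outcome is not rare, so the OR lies further from 1 than the RR.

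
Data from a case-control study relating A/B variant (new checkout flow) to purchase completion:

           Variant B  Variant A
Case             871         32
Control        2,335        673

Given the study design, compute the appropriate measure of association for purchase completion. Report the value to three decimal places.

7.845

Reading the table with exposure as columns: a = 871 (Variant B, case), b = 2335 (Variant B, non-case), c = 32 (Variant A, case), d = 673.
This is a case-control study: participants were sampled on outcome status, so risks in the source population cannot be estimated directly — relative risk is not valid here. The odds ratio is the appropriate measure.
OR = (a·d)/(b·c) = (871 × 673) / (2335 × 32) = 586183 / 74720 = 7.84506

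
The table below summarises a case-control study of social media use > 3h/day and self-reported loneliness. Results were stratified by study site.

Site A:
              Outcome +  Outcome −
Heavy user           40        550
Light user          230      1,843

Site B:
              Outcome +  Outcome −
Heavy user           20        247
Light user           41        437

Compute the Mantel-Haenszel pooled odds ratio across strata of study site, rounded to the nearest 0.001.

0.645

OR_MH = Σ(aᵢdᵢ/nᵢ) / Σ(bᵢcᵢ/nᵢ), where nᵢ is the stratum total.
Stratum 1 (Site A): n = 2663; a·d/n = 40·1843/2663 = 27.6831; b·c/n = 550·230/2663 = 47.5028
Stratum 2 (Site B): n = 745; a·d/n = 20·437/745 = 11.7315; b·c/n = 247·41/745 = 13.5933
OR_MH = (27.6831 + 11.7315) / (47.5028 + 13.5933) = 39.4146 / 61.0961 = 0.64512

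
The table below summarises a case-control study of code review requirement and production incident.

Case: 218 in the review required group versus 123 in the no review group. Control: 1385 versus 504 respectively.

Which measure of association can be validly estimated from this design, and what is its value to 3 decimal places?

From the description: a = 218, b = 1385, c = 123, d = 504.
This is a case-control study: participants were sampled on outcome status, so risks in the source population cannot be estimated directly — relative risk is not valid here. The odds ratio is the appropriate measure.
OR = (a·d)/(b·c) = (218 × 504) / (1385 × 123) = 109872 / 170355 = 0.64496

0.645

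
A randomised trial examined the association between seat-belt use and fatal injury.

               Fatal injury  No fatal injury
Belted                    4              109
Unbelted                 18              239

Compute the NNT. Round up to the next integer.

29

Risk in treated group = 4/113 = 0.03540; risk in control = 18/257 = 0.07004.
Absolute risk reduction = 0.07004 − 0.03540 = 0.03464
NNT = 1 / ARR = 1 / 0.03464 = 28.868 → round up → 29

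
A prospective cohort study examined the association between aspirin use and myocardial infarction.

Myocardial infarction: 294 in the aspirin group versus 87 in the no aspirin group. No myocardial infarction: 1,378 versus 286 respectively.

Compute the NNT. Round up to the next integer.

Risk in treated group = 294/1672 = 0.17584; risk in control = 87/373 = 0.23324.
Absolute risk reduction = 0.23324 − 0.17584 = 0.05741
NNT = 1 / ARR = 1 / 0.05741 = 17.420 → round up → 18

18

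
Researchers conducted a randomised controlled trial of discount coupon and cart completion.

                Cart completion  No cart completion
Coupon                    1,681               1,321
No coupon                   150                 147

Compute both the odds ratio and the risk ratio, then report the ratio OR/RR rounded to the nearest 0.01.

1.12

Cells: a = 1681, b = 1321, c = 150, d = 147.
OR = (1681·147)/(1321·150) = 247107/198150 = 1.24707
Risk in exposed = 1681/3002 = 0.55996; risk in unexposed = 150/297 = 0.50505; RR = 1.10872
OR/RR = 1.24707 / 1.10872 = 1.12478
The outcome is not rare, so the OR lies further from 1 than the RR.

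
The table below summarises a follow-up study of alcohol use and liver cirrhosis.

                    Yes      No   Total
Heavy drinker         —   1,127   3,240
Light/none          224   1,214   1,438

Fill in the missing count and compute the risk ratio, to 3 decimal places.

The missing cell is in the exposed row: 3240 − 1127 = 2113.
So a = 2113, b = 1127, c = 224, d = 1214.
RR = [a/(a+b)] / [c/(c+d)] = (2113/3240) / (224/1438) = 0.65216/0.15577 = 4.18664

4.187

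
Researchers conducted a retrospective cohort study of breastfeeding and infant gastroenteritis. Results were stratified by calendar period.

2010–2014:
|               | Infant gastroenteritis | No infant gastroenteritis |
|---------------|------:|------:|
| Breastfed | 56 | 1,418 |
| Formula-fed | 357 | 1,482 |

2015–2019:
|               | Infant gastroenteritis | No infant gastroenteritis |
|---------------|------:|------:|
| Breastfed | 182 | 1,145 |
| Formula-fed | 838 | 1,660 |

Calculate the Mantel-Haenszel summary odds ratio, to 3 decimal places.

OR_MH = Σ(aᵢdᵢ/nᵢ) / Σ(bᵢcᵢ/nᵢ), where nᵢ is the stratum total.
Stratum 1 (2010–2014): n = 3313; a·d/n = 56·1482/3313 = 25.0504; b·c/n = 1418·357/3313 = 152.7999
Stratum 2 (2015–2019): n = 3825; a·d/n = 182·1660/3825 = 78.9856; b·c/n = 1145·838/3825 = 250.8523
OR_MH = (25.0504 + 78.9856) / (152.7999 + 250.8523) = 104.0360 / 403.6522 = 0.25774

0.258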